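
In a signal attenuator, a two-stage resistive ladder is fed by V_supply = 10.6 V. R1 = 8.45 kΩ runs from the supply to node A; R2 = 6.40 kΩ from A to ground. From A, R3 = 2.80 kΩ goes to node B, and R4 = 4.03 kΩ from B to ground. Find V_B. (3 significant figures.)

V_B ≈ 1.76 V

Node A sees R2 in parallel with the series input of stage 2, R3 + R4 = 6.830 kΩ.
R2 ‖ (R3+R4) = 3.304 kΩ.
V_A = 10.6 × 3.304/(8.45 + 3.304) = 2.980 V.
Stage 2 is unloaded, so V_B = V_A · R4/(R3+R4) = 2.980 × 4.03/6.830 = 1.758 V.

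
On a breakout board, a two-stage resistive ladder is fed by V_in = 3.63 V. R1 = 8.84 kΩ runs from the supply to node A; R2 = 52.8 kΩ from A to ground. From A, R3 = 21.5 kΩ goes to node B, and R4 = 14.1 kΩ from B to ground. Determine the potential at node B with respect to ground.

V_B ≈ 1.02 V

Node A sees R2 in parallel with the series input of stage 2, R3 + R4 = 35.60 kΩ.
R2 ‖ (R3+R4) = 21.26 kΩ.
V_A = 3.63 × 21.26/(8.84 + 21.26) = 2.564 V.
V_B = V_A × 0.3961 = 1.016 V.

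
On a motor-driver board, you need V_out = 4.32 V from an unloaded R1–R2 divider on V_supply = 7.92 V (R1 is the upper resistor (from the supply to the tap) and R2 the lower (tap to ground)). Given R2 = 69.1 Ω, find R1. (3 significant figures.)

R1 ≈ 57.6 Ω

Required fraction k = V_out/V_supply = 0.5455.
So R1 = R2 · (V_supply/V_out − 1) = 69.1 × (7.92/4.32 − 1) = 69.1 × 0.8333 = 57.58 Ω.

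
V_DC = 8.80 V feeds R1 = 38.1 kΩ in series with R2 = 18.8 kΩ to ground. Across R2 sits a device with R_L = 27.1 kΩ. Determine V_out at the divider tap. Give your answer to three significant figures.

First combine the lower leg with the load: R2 ‖ R_L = 11.10 kΩ.
Then V_out = V_DC · R2'/(R1 + R2') = 8.80 × 11.10/49.20 = 1.985 V.

V_out ≈ 1.99 V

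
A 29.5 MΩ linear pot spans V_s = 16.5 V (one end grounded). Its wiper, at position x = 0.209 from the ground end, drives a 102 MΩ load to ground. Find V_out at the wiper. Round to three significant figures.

Split the track: R_lower = x·R_p = 6.165 MΩ, R_upper = (1−x)·R_p = 23.33 MΩ.
R_L loads the lower segment: effective lower R = 5.814 MΩ.
Then V_out = V_s · 5.814/(23.33 + 5.814) = 3.291 V.

V_out ≈ 3.29 V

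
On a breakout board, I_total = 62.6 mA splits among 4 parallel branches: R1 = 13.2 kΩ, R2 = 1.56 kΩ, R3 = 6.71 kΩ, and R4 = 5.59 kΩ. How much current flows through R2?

ΣG = 1/13.2 + 1/1.56 + 1/6.71 + 1/5.59 = 1.045.
By the current-divider rule, I = I_total · G_k/ΣG = 62.6 × 0.6136 = 38.41 mA.

I ≈ 38.4 mA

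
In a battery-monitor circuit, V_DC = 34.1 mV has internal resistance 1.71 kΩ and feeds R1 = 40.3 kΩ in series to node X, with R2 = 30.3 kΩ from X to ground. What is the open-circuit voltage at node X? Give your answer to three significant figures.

V_th ≈ 14.3 mV

R1' = 1.71 + 40.3 = 42.01 kΩ (source resistance + R1).
With X open, the divider is unloaded: V_th = 34.1 × 30.3/72.31 = 14.29 mV.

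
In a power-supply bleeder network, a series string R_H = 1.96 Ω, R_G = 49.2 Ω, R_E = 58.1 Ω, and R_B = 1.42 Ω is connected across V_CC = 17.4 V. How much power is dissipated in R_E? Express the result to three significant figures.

Series current I = V_CC/ΣR = 17.4/110.7 = 0.1572 A.
P(R_E) = I²·R_E = (0.1572)² × 58.1 = 1.436 W.

P ≈ 1.44 W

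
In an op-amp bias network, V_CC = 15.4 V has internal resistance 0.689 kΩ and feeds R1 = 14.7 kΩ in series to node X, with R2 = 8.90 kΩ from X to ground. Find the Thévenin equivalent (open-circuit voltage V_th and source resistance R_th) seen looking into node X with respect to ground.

R1' = 0.689 + 14.7 = 15.39 kΩ (source resistance + R1).
V_th is the unloaded tap voltage: V_CC · R2/(R1'+R2) = 15.4 × 0.3664 = 5.643 V.
Zeroing V_CC shorts the top of R1' to ground, so R_th = R1' ‖ R2 = 5.639 kΩ.

V_th ≈ 5.64 V, R_th ≈ 5.64 kΩ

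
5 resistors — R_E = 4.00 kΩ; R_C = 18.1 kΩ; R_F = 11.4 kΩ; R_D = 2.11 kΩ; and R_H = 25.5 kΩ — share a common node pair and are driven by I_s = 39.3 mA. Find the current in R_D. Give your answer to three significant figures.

Conductances: ΣG = 1/4.00 + 1/18.1 + 1/11.4 + 1/2.11 + 1/25.5 = 0.9061 (1/kΩ).
Current divider: I(R_D) = I_s · G_k/ΣG = 39.3 × (0.4739/0.9061) = 39.3 × 0.5230 = 20.56 mA.

I ≈ 20.6 mA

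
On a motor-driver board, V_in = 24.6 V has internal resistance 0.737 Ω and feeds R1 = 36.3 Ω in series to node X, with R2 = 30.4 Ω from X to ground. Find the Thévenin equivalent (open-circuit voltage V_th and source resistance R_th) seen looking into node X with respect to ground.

R1' = 0.737 + 36.3 = 37.04 Ω (source resistance + R1).
V_th is the unloaded tap voltage: V_in · R2/(R1'+R2) = 24.6 × 0.4508 = 11.09 V.
With V_in suppressed (replaced by a short), R_th = R1' ‖ R2 = (37.04 × 30.4)/(37.04 + 30.4) = 16.70 Ω.

V_th ≈ 11.1 V, R_th ≈ 16.7 Ω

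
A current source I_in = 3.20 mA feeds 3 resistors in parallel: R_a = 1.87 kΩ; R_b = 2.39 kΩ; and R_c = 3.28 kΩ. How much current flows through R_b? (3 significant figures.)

I ≈ 1.06 mA

ΣG = 1/1.87 + 1/2.39 + 1/3.28 = 1.258.
Current divider: I(R_b) = I_in · G_k/ΣG = 3.20 × (0.4184/1.258) = 3.20 × 0.3326 = 1.064 mA.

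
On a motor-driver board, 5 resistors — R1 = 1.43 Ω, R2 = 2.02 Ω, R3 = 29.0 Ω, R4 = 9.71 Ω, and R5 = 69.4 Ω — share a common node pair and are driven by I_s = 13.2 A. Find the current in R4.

Conductances: ΣG = 1/1.43 + 1/2.02 + 1/29.0 + 1/9.71 + 1/69.4 = 1.346 (1/Ω).
By the current-divider rule, I = I_s · G_k/ΣG = 13.2 × 0.07650 = 1.010 A.

I ≈ 1.01 A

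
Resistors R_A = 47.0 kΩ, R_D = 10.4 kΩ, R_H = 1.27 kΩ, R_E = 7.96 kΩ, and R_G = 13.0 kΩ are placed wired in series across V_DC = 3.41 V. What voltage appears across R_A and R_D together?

V ≈ 2.46 V

ΣR = 47.0 + 10.4 + 1.27 + 7.96 + 13.0 = 79.63 kΩ.
R_{R_A..R_D} = 47.0 + 10.4 = 57.40 kΩ.
V = V_DC · R/ΣR = 3.41 × 0.7208 = 2.458 V.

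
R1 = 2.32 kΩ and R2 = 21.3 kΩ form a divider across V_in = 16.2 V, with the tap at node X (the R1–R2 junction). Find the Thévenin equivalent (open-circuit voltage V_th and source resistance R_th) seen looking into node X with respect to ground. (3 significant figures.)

Open-circuit (no load on X): V_th = V_in · R2/(R1 + R2) = 16.2 × 21.3/(2.320 + 21.3) = 14.61 V.
With V_in suppressed (replaced by a short), R_th = R1 ‖ R2 = (2.320 × 21.3)/(2.320 + 21.3) = 2.092 kΩ.

V_th ≈ 14.6 V, R_th ≈ 2.09 kΩ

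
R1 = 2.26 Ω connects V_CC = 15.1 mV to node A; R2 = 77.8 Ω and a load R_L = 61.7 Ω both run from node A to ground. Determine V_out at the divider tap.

R2 ‖ R_L = (77.8 × 61.7)/(77.8 + 61.7) = 34.41 Ω.
Voltage divider with the loaded lower leg: V_out = 15.1 × 34.41/(2.26 + 34.41) = 15.1 × 0.9384 = 14.17 mV.

V_out ≈ 14.2 mV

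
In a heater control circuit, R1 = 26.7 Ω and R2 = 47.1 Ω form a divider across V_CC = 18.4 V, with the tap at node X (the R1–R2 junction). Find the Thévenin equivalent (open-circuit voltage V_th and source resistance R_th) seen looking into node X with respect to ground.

With X open, the divider is unloaded: V_th = 18.4 × 47.1/73.80 = 11.74 V.
Looking into X with the source shorted: R_th = R1·R2/(R1+R2) = 26.70 × 47.1/73.80 = 17.04 Ω.

V_th ≈ 11.7 V, R_th ≈ 17.0 Ω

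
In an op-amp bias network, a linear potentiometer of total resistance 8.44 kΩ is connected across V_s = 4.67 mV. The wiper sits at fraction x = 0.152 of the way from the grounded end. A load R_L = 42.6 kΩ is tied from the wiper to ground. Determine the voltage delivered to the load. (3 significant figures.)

V_out ≈ 0.692 mV

Lower segment x·R_p = 1.283 kΩ; upper segment (1−x)·R_p = 7.157 kΩ.
(x·R_p) ‖ R_L = 1.245 kΩ.
V_out = 4.67 × 1.245/(7.157 + 1.245) = 0.6922 mV.
(Unloaded: V_out = x·V_s = 0.710 mV.)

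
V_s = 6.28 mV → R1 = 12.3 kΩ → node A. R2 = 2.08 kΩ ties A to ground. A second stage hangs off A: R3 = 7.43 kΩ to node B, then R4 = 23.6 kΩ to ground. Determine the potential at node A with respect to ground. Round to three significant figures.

The second stage (R3 + R4 = 31.03 kΩ) loads node A in parallel with R2.
R2 ‖ (R3+R4) = 1.949 kΩ.
First divider: V_A = V_s · 1.949/(12.3 + 1.949) = 0.8591 mV.

V_A ≈ 0.859 mV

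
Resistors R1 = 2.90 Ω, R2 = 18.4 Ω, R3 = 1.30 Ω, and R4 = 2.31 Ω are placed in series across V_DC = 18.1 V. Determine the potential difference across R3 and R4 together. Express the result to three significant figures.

V ≈ 2.62 V

ΣR = 2.90 + 18.4 + 1.30 + 2.31 = 24.91 Ω.
R_{R3..R4} = 1.30 + 2.31 = 3.610 Ω.
V = V_DC · R/ΣR = 18.1 × 0.1449 = 2.623 V.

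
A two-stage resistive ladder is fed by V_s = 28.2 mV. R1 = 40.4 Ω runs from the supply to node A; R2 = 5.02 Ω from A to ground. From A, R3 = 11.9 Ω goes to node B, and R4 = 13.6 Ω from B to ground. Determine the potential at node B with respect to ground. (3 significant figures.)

V_B ≈ 1.41 mV

Node A sees R2 in parallel with the series input of stage 2, R3 + R4 = 25.50 Ω.
R2 ‖ (R3+R4) = 4.194 Ω.
So V_A = 28.2 × 0.09405 = 2.652 mV.
Then the unloaded second divider: V_B = V_A × R4/(R3+R4) = 2.652 × 0.5333 = 1.415 mV.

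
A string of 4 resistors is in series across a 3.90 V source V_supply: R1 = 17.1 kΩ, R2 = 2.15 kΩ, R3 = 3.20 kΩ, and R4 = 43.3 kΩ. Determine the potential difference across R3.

V ≈ 0.190 V

Total series resistance ΣR = 17.1 + 2.15 + 3.20 + 43.3 = 65.75 kΩ.
Voltage divider: V = V_supply · (3.200 / 65.75) = 3.90 × 0.04867 = 0.1898 V.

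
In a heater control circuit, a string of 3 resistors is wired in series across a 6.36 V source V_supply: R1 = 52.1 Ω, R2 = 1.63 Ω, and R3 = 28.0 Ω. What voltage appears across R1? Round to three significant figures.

ΣR = 52.1 + 1.63 + 28.0 = 81.73 Ω.
Voltage divider: V = V_supply · (52.10 / 81.73) = 6.36 × 0.6375 = 4.054 V.

V ≈ 4.05 V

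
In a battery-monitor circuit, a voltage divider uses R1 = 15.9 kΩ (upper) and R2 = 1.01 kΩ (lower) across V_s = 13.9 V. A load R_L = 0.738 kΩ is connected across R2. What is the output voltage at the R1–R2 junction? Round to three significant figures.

V_out ≈ 0.363 V

First combine the lower leg with the load: R2 ‖ R_L = 0.4264 kΩ.
Then V_out = V_s · R2'/(R1 + R2') = 13.9 × 0.4264/16.33 = 0.3630 V.
(Unloaded it would be 0.830 V; the load pulls it down.)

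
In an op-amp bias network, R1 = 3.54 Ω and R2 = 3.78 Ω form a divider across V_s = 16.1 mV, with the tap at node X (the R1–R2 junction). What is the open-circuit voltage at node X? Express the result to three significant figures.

V_th is the unloaded tap voltage: V_s · R2/(R1+R2) = 16.1 × 0.5164 = 8.314 mV.

V_th ≈ 8.31 mV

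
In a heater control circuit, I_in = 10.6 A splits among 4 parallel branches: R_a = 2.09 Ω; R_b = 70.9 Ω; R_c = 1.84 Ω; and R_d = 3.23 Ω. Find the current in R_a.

Conductances: ΣG = 1/2.09 + 1/70.9 + 1/1.84 + 1/3.23 = 1.346 (1/Ω).
Current divider: I(R_a) = I_in · G_k/ΣG = 10.6 × (0.4785/1.346) = 10.6 × 0.3556 = 3.769 A.

I ≈ 3.77 A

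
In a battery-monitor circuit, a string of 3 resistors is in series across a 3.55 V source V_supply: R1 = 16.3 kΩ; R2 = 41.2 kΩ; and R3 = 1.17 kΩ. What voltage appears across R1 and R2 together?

Series total: ΣR = 16.3 + 41.2 + 1.17 = 58.67 kΩ.
R_{R1..R2} = 16.3 + 41.2 = 57.50 kΩ.
By the voltage-divider rule, V = 3.55 × 57.50/58.67 = 3.479 V.

V ≈ 3.48 V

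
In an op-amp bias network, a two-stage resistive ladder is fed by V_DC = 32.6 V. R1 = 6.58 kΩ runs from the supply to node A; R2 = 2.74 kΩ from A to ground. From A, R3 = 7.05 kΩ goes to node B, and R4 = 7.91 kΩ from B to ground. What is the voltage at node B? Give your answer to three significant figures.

Node A sees R2 in parallel with the series input of stage 2, R3 + R4 = 14.96 kΩ.
Effective lower resistance at A: R2 ‖ 14.96 = 2.316 kΩ.
First divider: V_A = V_DC · 2.316/(6.58 + 2.316) = 8.487 V.
Stage 2 is unloaded, so V_B = V_A · R4/(R3+R4) = 8.487 × 7.91/14.96 = 4.487 V.

V_B ≈ 4.49 V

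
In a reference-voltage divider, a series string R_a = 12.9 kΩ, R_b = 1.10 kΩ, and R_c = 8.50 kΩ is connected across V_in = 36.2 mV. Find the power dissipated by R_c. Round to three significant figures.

P ≈ 22.0 nW

Series current I = V_in/ΣR = 36.2/22.50 = 1.609 µA.
V(R_c) = I·R = 13.68 mV; P = V·I = 13.68 × 1.609 = 22.00 nW.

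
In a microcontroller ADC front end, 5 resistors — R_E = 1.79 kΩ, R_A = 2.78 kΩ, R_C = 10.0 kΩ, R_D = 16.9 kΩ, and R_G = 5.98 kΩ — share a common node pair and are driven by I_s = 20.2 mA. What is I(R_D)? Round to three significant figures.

ΣG = 1/1.79 + 1/2.78 + 1/10.0 + 1/16.9 + 1/5.98 = 1.245.
Current divider: I(R_D) = I_s · G_k/ΣG = 20.2 × (0.05917/1.245) = 20.2 × 0.04754 = 0.9602 mA.

I ≈ 0.960 mA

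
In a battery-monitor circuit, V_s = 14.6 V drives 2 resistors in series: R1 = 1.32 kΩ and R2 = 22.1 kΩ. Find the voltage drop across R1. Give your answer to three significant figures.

V ≈ 0.823 V

Total series resistance ΣR = 1.32 + 22.1 = 23.42 kΩ.
V = V_s · R/ΣR = 14.6 × 0.05636 = 0.8229 V.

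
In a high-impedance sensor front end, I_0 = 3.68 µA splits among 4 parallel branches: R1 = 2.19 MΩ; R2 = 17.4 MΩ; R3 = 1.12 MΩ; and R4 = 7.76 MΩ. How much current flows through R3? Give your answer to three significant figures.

I ≈ 2.14 µA

Total conductance ΣG = 1/2.19 + 1/17.4 + 1/1.12 + 1/7.76 = 1.536 (units of 1/MΩ).
By the current-divider rule, I = I_0 · G_k/ΣG = 3.68 × 0.5814 = 2.139 µA.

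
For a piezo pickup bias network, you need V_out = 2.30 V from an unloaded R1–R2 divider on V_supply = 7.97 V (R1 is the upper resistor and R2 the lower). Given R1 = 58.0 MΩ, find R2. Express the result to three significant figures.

R2 ≈ 23.5 MΩ

The divider ratio is R2/(R1+R2) = 2.30/7.97 = 0.2886.
R2 = R1 · 0.2886/(1 − 0.2886) = 23.53 MΩ.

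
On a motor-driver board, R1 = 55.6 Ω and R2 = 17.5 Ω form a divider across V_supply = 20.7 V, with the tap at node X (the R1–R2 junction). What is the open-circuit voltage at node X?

V_th ≈ 4.96 V

With X open, the divider is unloaded: V_th = 20.7 × 17.5/73.10 = 4.956 V.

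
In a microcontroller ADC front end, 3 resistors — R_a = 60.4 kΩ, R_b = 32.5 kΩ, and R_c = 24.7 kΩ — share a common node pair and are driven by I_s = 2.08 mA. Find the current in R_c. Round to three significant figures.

I ≈ 0.959 mA

Conductances: ΣG = 1/60.4 + 1/32.5 + 1/24.7 = 0.08781 (1/kΩ).
Current divider: I(R_c) = I_s · G_k/ΣG = 2.08 × (0.04049/0.08781) = 2.08 × 0.4611 = 0.9590 mA.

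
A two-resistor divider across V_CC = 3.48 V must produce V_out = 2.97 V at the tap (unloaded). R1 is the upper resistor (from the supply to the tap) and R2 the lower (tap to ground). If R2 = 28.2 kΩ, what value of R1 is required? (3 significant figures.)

R1 ≈ 4.84 kΩ

Required fraction k = V_out/V_CC = 0.8534.
R1 = R2·(1/k − 1) = 28.2 × 0.1717 = 4.842 kΩ.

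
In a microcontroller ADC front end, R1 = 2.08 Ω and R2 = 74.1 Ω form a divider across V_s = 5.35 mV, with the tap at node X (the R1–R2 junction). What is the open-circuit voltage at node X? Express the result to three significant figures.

Open-circuit (no load on X): V_th = V_s · R2/(R1 + R2) = 5.35 × 74.1/(2.080 + 74.1) = 5.204 mV.

V_th ≈ 5.20 mV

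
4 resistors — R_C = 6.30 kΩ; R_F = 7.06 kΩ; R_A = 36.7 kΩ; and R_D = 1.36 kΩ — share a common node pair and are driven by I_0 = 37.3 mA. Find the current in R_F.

I ≈ 4.97 mA

Conductances: ΣG = 1/6.30 + 1/7.06 + 1/36.7 + 1/1.36 = 1.063 (1/kΩ).
By the current-divider rule, I = I_0 · G_k/ΣG = 37.3 × 0.1333 = 4.971 mA.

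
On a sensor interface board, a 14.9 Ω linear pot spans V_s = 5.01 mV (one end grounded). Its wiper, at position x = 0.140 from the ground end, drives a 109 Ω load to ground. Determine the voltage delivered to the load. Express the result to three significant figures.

V_out ≈ 0.690 mV

Split the track: R_lower = x·R_p = 2.086 Ω, R_upper = (1−x)·R_p = 12.81 Ω.
R_L loads the lower segment: effective lower R = 2.047 Ω.
V_out = 5.01 × 2.047/(12.81 + 2.047) = 0.6900 mV.
(Unloaded: V_out = x·V_s = 0.701 mV.)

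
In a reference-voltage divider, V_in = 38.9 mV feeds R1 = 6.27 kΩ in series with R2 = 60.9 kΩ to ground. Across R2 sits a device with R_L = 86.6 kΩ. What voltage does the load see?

The load sits in parallel with R2, giving an effective lower resistance R2' = R2·R_L/(R2+R_L) = 35.76 kΩ.
Voltage divider with the loaded lower leg: V_out = 38.9 × 35.76/(6.27 + 35.76) = 38.9 × 0.8508 = 33.10 mV.
(Unloaded it would be 35.3 mV; the load pulls it down.)

V_out ≈ 33.1 mV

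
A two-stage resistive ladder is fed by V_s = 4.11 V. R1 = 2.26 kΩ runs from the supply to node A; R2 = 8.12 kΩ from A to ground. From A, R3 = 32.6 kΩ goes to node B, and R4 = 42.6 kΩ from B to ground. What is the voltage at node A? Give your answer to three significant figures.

V_A ≈ 3.14 V

The second stage (R3 + R4 = 75.20 kΩ) loads node A in parallel with R2.
R2 ‖ (R3+R4) = 7.329 kΩ.
First divider: V_A = V_s · 7.329/(2.26 + 7.329) = 3.141 V.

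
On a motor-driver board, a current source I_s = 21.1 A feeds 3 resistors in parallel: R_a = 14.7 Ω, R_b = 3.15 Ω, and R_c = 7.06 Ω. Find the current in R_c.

I ≈ 5.67 A

Total conductance ΣG = 1/14.7 + 1/3.15 + 1/7.06 = 0.5271 (units of 1/Ω).
By the current-divider rule, I = I_s · G_k/ΣG = 21.1 × 0.2687 = 5.670 A.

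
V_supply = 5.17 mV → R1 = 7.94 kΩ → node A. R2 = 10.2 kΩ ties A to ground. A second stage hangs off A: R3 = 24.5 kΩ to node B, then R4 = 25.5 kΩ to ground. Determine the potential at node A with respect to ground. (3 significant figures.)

V_A ≈ 2.67 mV

Node A sees R2 in parallel with the series input of stage 2, R3 + R4 = 50.00 kΩ.
R2 ‖ (R3+R4) = 8.472 kΩ.
First divider: V_A = V_supply · 8.472/(7.94 + 8.472) = 2.669 mV.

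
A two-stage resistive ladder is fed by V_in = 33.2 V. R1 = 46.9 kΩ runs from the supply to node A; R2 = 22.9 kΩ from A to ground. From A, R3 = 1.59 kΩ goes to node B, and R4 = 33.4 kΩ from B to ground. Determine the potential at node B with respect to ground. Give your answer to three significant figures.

The second stage (R3 + R4 = 34.99 kΩ) loads node A in parallel with R2.
Effective lower resistance at A: R2 ‖ 34.99 = 13.84 kΩ.
V_A = 33.2 × 13.84/(46.9 + 13.84) = 7.565 V.
Then the unloaded second divider: V_B = V_A × R4/(R3+R4) = 7.565 × 0.9546 = 7.222 V.

V_B ≈ 7.22 V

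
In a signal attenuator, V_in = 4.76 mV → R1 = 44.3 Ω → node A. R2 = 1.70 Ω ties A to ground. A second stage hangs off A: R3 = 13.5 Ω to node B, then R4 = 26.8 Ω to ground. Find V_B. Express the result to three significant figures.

V_B ≈ 0.112 mV

Looking into the second stage from A: R3 + R4 = 40.30 Ω appears in parallel with R2.
R2 ‖ (R3+R4) = 1.631 Ω.
First divider: V_A = V_in · 1.631/(44.3 + 1.631) = 0.1690 mV.
Stage 2 is unloaded, so V_B = V_A · R4/(R3+R4) = 0.1690 × 26.8/40.30 = 0.1124 mV.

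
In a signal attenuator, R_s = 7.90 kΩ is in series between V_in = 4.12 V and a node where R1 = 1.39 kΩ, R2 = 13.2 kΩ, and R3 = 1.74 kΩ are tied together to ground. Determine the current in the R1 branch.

Parallel bank: R_p = 1/(1/1.39 + 1/13.2 + 1/1.74) = 0.7300 kΩ.
V_A = 4.12 × 0.7300/8.630 = 0.3485 V.
Branch current I = V_A/R1 = 0.3485/1.39 = 0.2507 mA.
(Check via current divider: I_total = 0.4774 mA; share G_k/ΣG = 0.5252 → same result.)

I ≈ 0.251 mA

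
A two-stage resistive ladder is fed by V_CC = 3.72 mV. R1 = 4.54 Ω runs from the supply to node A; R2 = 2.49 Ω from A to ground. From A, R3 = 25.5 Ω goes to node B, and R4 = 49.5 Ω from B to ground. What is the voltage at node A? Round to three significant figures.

V_A ≈ 1.29 mV

Node A sees R2 in parallel with the series input of stage 2, R3 + R4 = 75.00 Ω.
R2 ‖ (R3+R4) = 2.410 Ω.
First divider: V_A = V_CC · 2.410/(4.54 + 2.410) = 1.290 mV.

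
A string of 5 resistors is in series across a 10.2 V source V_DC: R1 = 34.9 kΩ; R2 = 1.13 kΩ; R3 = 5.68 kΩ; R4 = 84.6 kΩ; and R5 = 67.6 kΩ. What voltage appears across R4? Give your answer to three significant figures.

Series total: ΣR = 34.9 + 1.13 + 5.68 + 84.6 + 67.6 = 193.9 kΩ.
By the voltage-divider rule, V = 10.2 × 84.60/193.9 = 4.450 V.

V ≈ 4.45 V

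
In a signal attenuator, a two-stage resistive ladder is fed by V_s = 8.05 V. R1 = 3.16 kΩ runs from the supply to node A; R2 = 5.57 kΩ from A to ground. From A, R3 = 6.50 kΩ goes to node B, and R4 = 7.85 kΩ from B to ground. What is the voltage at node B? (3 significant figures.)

Node A sees R2 in parallel with the series input of stage 2, R3 + R4 = 14.35 kΩ.
Effective lower resistance at A: R2 ‖ 14.35 = 4.013 kΩ.
First divider: V_A = V_s · 4.013/(3.16 + 4.013) = 4.503 V.
V_B = V_A × 0.5470 = 2.464 V.

V_B ≈ 2.46 V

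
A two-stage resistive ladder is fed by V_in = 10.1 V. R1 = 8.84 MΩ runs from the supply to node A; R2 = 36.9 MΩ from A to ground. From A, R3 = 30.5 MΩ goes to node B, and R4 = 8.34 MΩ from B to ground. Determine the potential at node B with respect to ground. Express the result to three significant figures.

V_B ≈ 1.48 V

The second stage (R3 + R4 = 38.84 MΩ) loads node A in parallel with R2.
Effective lower resistance at A: R2 ‖ 38.84 = 18.92 MΩ.
So V_A = 10.1 × 0.6816 = 6.884 V.
V_B = V_A × 0.2147 = 1.478 V.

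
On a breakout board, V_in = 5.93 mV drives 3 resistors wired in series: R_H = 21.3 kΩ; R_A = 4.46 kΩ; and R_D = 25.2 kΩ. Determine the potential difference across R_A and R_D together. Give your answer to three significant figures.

V ≈ 3.45 mV

Series total: ΣR = 21.3 + 4.46 + 25.2 = 50.96 kΩ.
R_{R_A..R_D} = 4.46 + 25.2 = 29.66 kΩ.
V = V_in · R/ΣR = 5.93 × 0.5820 = 3.451 mV.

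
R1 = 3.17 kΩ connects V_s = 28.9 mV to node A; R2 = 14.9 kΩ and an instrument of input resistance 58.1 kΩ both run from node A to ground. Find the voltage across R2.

V_out ≈ 22.8 mV

The load sits in parallel with R2, giving an effective lower resistance R2' = R2·R_L/(R2+R_L) = 11.86 kΩ.
Now apply the divider: V_out = 28.9 × 0.7891 = 22.80 mV.
(Unloaded it would be 23.8 mV; the load pulls it down.)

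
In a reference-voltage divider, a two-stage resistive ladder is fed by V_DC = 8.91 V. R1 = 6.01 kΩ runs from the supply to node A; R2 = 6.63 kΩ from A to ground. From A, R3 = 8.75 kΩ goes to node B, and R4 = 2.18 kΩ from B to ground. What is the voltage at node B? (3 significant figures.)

Node A sees R2 in parallel with the series input of stage 2, R3 + R4 = 10.93 kΩ.
Effective lower resistance at A: R2 ‖ 10.93 = 4.127 kΩ.
First divider: V_A = V_DC · 4.127/(6.01 + 4.127) = 3.627 V.
V_B = V_A × 0.1995 = 0.7235 V.

V_B ≈ 0.723 V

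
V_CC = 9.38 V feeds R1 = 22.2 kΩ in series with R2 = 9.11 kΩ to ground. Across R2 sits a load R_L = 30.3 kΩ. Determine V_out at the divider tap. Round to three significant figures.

V_out ≈ 2.25 V

R2 ‖ R_L = (9.11 × 30.3)/(9.11 + 30.3) = 7.004 kΩ.
Now apply the divider: V_out = 9.38 × 0.2398 = 2.250 V.
(Unloaded it would be 2.73 V; the load pulls it down.)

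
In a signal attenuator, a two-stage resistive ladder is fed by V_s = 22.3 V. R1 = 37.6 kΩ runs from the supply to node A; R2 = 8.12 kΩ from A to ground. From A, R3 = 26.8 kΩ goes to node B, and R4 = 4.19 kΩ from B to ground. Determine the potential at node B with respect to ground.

V_B ≈ 0.441 V

Looking into the second stage from A: R3 + R4 = 30.99 kΩ appears in parallel with R2.
Effective lower resistance at A: R2 ‖ 30.99 = 6.434 kΩ.
So V_A = 22.3 × 0.1461 = 3.258 V.
V_B = V_A × 0.1352 = 0.4406 V.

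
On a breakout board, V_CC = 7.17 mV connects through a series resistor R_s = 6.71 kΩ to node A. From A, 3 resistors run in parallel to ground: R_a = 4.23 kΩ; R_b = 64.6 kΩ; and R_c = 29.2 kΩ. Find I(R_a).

Equivalent of the parallel group: R_p = 3.495 kΩ.
V_A by voltage divider: V_A = 7.17 × 3.495/(6.71 + 3.495) = 2.456 mV.
I(R_a) = V_A / R_a = 2.456/4.23 = 0.5805 µA.

I ≈ 0.581 µA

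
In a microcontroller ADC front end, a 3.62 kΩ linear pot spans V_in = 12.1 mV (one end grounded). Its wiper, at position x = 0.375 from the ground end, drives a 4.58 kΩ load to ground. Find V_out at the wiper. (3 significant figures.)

V_out ≈ 3.83 mV

Split the track: R_lower = x·R_p = 1.357 kΩ, R_upper = (1−x)·R_p = 2.263 kΩ.
Lower segment in parallel with the load: 1.357 ‖ 4.58 = 1.047 kΩ.
Then V_out = V_in · 1.047/(2.263 + 1.047) = 3.828 mV.
(Unloaded: V_out = x·V_in = 4.54 mV.)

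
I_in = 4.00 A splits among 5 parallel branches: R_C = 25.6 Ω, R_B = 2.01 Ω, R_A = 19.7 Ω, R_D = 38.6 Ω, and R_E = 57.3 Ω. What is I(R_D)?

I ≈ 0.164 A

Conductances: ΣG = 1/25.6 + 1/2.01 + 1/19.7 + 1/38.6 + 1/57.3 = 0.6307 (1/Ω).
Current divider: I(R_D) = I_in · G_k/ΣG = 4.00 × (0.02591/0.6307) = 4.00 × 0.04108 = 0.1643 A.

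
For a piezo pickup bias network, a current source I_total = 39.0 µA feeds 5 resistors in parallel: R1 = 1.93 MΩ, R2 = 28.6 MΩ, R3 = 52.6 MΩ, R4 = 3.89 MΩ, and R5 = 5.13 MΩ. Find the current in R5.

ΣG = 1/1.93 + 1/28.6 + 1/52.6 + 1/3.89 + 1/5.13 = 1.024.
Current divider: I(R5) = I_total · G_k/ΣG = 39.0 × (0.1949/1.024) = 39.0 × 0.1903 = 7.423 µA.

I ≈ 7.42 µA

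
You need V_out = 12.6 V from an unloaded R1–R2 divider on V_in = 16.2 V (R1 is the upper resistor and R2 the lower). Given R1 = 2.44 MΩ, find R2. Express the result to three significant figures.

R2 ≈ 8.54 MΩ

Required fraction k = V_out/V_in = 0.7778.
R2 = R1 · 0.7778/(1 − 0.7778) = 8.540 MΩ.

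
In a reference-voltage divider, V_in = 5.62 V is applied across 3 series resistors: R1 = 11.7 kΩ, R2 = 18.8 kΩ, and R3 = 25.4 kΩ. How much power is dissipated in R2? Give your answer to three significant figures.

P ≈ 0.190 mW

ΣR = 55.90 kΩ → I = 5.62/55.90 = 0.1005 mA.
P(R2) = I²·R2 = (0.1005)² × 18.8 = 0.1900 mW.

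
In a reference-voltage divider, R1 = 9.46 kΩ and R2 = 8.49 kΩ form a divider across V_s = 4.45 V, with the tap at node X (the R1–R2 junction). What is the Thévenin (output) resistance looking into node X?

Looking into X with the source shorted: R_th = R1·R2/(R1+R2) = 9.460 × 8.49/17.95 = 4.474 kΩ.

R_th ≈ 4.47 kΩ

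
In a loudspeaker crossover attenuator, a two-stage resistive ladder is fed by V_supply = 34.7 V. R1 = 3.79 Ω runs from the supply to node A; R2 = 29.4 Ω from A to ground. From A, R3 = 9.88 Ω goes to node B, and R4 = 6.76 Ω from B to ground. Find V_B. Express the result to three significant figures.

Looking into the second stage from A: R3 + R4 = 16.64 Ω appears in parallel with R2.
R2 ‖ (R3+R4) = 10.63 Ω.
V_A = 34.7 × 10.63/(3.79 + 10.63) = 25.58 V.
Stage 2 is unloaded, so V_B = V_A · R4/(R3+R4) = 25.58 × 6.76/16.64 = 10.39 V.

V_B ≈ 10.4 V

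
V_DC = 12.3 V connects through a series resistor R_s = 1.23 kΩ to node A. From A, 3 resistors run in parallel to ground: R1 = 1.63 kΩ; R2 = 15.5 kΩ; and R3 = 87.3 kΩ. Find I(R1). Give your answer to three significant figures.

I ≈ 4.08 mA

Parallel bank: R_p = 1/(1/1.63 + 1/15.5 + 1/87.3) = 1.450 kΩ.
V_A = 12.3 × 1.450/2.680 = 6.656 V.
I(R1) = V_A / R1 = 6.656/1.63 = 4.083 mA.
(Equivalently: I_total = 4.589 mA, then current-divider fraction G_k/ΣG = 0.8898.)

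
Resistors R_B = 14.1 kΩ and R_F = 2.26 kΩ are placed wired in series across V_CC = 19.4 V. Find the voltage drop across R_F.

V ≈ 2.68 V

Series total: ΣR = 14.1 + 2.26 = 16.36 kΩ.
Voltage divider: V = V_CC · (2.260 / 16.36) = 19.4 × 0.1381 = 2.680 V.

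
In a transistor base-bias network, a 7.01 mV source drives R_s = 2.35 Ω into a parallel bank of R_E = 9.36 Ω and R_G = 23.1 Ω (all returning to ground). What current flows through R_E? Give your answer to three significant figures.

I ≈ 0.554 mA

Combine the parallel branches: R_p = (1/9.36 + 1/23.1)⁻¹ = 6.661 Ω.
V_A = 7.01 × 6.661/9.011 = 5.182 mV.
Branch current I = V_A/R_E = 5.182/9.36 = 0.5536 mA.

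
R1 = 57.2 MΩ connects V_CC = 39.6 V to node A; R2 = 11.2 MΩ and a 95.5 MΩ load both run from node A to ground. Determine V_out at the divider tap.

V_out ≈ 5.91 V

R2 ‖ R_L = (11.2 × 95.5)/(11.2 + 95.5) = 10.02 MΩ.
Now apply the divider: V_out = 39.6 × 0.1491 = 5.905 V.
(Unloaded it would be 6.48 V; the load pulls it down.)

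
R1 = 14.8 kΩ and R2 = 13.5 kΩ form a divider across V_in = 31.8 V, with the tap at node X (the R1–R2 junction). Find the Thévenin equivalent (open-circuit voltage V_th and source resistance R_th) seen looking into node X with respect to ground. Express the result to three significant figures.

V_th ≈ 15.2 V, R_th ≈ 7.06 kΩ

With X open, the divider is unloaded: V_th = 31.8 × 13.5/28.30 = 15.17 V.
Zeroing V_in shorts the top of R1 to ground, so R_th = R1 ‖ R2 = 7.060 kΩ.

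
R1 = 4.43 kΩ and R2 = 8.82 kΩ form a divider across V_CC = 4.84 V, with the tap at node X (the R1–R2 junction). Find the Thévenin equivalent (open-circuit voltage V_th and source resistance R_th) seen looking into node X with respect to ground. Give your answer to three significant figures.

V_th ≈ 3.22 V, R_th ≈ 2.95 kΩ

With X open, the divider is unloaded: V_th = 4.84 × 8.82/13.25 = 3.222 V.
Looking into X with the source shorted: R_th = R1·R2/(R1+R2) = 4.430 × 8.82/13.25 = 2.949 kΩ.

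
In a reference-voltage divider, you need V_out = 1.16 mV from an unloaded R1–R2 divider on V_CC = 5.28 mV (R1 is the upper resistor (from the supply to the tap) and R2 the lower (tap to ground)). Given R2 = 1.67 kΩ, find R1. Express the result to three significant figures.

R1 ≈ 5.93 kΩ

V_out/V_CC = R2/(R1+R2) = 0.2197.
Rearranging, R1 = R2·(1−k)/k = 1.67 × 3.552 = 5.931 kΩ.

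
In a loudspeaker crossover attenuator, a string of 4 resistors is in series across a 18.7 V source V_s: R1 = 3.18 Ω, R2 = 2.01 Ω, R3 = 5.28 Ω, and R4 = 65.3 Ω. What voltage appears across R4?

Series total: ΣR = 3.18 + 2.01 + 5.28 + 65.3 = 75.77 Ω.
V = V_s · R/ΣR = 18.7 × 0.8618 = 16.12 V.

V ≈ 16.1 V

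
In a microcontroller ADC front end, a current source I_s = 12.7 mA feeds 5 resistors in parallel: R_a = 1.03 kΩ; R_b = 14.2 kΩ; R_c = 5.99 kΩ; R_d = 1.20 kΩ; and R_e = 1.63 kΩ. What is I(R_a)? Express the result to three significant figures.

I ≈ 4.64 mA

Total conductance ΣG = 1/1.03 + 1/14.2 + 1/5.99 + 1/1.20 + 1/1.63 = 2.655 (units of 1/kΩ).
Current divider: I(R_a) = I_s · G_k/ΣG = 12.7 × (0.9709/2.655) = 12.7 × 0.3657 = 4.644 mA.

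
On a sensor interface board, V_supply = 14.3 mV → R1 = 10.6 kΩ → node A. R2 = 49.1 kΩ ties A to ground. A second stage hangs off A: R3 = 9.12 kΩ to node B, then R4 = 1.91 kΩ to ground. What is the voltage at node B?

The second stage (R3 + R4 = 11.03 kΩ) loads node A in parallel with R2.
R2 ‖ (R3+R4) = 9.007 kΩ.
V_A = 14.3 × 9.007/(10.6 + 9.007) = 6.569 mV.
Then the unloaded second divider: V_B = V_A × R4/(R3+R4) = 6.569 × 0.1732 = 1.138 mV.

V_B ≈ 1.14 mV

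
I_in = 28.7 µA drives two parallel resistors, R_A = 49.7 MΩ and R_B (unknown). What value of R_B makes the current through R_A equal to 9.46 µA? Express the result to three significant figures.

R_B ≈ 24.4 MΩ

Two-branch current divider: I_A = I_in · R_B/(R_A + R_B).
9.46/28.7 = R_B/(R_A + R_B) → R_B = R_A · (0.3296)/(1 − 0.3296) = 49.7 × 0.4917 = 24.44 MΩ.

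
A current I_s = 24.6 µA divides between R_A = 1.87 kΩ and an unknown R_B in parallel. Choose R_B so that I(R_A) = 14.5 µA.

Two-branch current divider: I_A = I_s · R_B/(R_A + R_B).
14.5/24.6 = R_B/(R_A + R_B) → R_B = R_A · (0.5894)/(1 − 0.5894) = 1.87 × 1.436 = 2.685 kΩ.

R_B ≈ 2.68 kΩ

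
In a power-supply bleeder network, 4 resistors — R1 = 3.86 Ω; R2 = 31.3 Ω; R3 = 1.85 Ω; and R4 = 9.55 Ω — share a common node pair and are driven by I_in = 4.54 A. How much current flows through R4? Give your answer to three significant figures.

ΣG = 1/3.86 + 1/31.3 + 1/1.85 + 1/9.55 = 0.9363.
Current divider: I(R4) = I_in · G_k/ΣG = 4.54 × (0.1047/0.9363) = 4.54 × 0.1118 = 0.5078 A.

I ≈ 0.508 A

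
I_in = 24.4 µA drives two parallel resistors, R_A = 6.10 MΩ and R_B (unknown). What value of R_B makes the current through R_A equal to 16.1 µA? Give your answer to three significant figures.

R_B ≈ 11.8 MΩ

Two-branch current divider: I_A = I_in · R_B/(R_A + R_B).
16.1/24.4 = R_B/(R_A + R_B) → R_B = R_A · (0.6598)/(1 − 0.6598) = 6.10 × 1.940 = 11.83 MΩ.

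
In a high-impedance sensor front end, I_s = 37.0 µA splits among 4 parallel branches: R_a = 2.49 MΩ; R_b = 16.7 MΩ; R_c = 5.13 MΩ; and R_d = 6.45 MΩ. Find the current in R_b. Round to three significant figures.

ΣG = 1/2.49 + 1/16.7 + 1/5.13 + 1/6.45 = 0.8115.
By the current-divider rule, I = I_s · G_k/ΣG = 37.0 × 0.07379 = 2.730 µA.

I ≈ 2.73 µA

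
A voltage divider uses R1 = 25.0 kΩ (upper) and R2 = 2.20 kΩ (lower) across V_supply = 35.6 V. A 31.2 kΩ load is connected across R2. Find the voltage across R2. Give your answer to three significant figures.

V_out ≈ 2.70 V

R2 ‖ R_L = (2.20 × 31.2)/(2.20 + 31.2) = 2.055 kΩ.
Voltage divider with the loaded lower leg: V_out = 35.6 × 2.055/(25.0 + 2.055) = 35.6 × 0.07596 = 2.704 V.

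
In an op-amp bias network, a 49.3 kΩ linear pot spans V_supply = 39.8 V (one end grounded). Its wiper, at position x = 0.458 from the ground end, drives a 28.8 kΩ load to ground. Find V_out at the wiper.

Lower segment x·R_p = 22.58 kΩ; upper segment (1−x)·R_p = 26.72 kΩ.
(x·R_p) ‖ R_L = 12.66 kΩ.
Loaded-divider output: V_out = 39.8 × 0.3214 = 12.79 V.

V_out ≈ 12.8 V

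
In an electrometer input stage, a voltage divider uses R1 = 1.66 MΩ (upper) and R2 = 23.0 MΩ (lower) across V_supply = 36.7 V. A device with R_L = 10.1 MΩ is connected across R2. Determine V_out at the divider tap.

V_out ≈ 29.7 V

First combine the lower leg with the load: R2 ‖ R_L = 7.018 MΩ.
Then V_out = V_supply · R2'/(R1 + R2') = 36.7 × 7.018/8.678 = 29.68 V.
(Unloaded it would be 34.2 V; the load pulls it down.)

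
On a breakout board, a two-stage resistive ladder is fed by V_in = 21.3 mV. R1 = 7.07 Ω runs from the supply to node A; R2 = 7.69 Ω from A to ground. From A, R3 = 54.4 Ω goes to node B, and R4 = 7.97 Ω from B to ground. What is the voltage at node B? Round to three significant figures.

The second stage (R3 + R4 = 62.37 Ω) loads node A in parallel with R2.
Effective lower resistance at A: R2 ‖ 62.37 = 6.846 Ω.
So V_A = 21.3 × 0.4919 = 10.48 mV.
V_B = V_A × 0.1278 = 1.339 mV.

V_B ≈ 1.34 mV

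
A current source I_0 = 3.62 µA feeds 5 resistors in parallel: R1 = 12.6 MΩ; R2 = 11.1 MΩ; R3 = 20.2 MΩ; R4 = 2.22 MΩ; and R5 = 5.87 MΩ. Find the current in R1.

ΣG = 1/12.6 + 1/11.1 + 1/20.2 + 1/2.22 + 1/5.87 = 0.8398.
By the current-divider rule, I = I_0 · G_k/ΣG = 3.62 × 0.09451 = 0.3421 µA.

I ≈ 0.342 µA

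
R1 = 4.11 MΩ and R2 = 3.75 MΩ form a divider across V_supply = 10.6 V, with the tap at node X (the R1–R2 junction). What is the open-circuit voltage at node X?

V_th ≈ 5.06 V

V_th is the unloaded tap voltage: V_supply · R2/(R1+R2) = 10.6 × 0.4771 = 5.057 V.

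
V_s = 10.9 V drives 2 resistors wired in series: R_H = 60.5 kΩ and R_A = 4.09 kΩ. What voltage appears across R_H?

ΣR = 60.5 + 4.09 = 64.59 kΩ.
V = V_s · R/ΣR = 10.9 × 0.9367 = 10.21 V.

V ≈ 10.2 V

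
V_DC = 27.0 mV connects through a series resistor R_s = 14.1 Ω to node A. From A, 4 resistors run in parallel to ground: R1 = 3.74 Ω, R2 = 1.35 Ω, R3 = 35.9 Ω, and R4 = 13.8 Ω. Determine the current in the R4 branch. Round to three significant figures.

I ≈ 0.118 mA

Combine the parallel branches: R_p = (1/3.74 + 1/1.35 + 1/35.9 + 1/13.8)⁻¹ = 0.9022 Ω.
V_A by voltage divider: V_A = 27.0 × 0.9022/(14.1 + 0.9022) = 1.624 mV.
Branch current I = V_A/R4 = 1.624/13.8 = 0.1177 mA.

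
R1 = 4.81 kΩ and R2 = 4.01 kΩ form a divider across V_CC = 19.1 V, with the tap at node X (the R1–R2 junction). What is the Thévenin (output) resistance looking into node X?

R_th ≈ 2.19 kΩ

Looking into X with the source shorted: R_th = R1·R2/(R1+R2) = 4.810 × 4.01/8.820 = 2.187 kΩ.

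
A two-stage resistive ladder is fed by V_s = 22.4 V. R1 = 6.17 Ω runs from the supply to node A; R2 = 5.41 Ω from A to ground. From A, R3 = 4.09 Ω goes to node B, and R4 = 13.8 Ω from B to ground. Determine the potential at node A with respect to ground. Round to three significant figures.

Node A sees R2 in parallel with the series input of stage 2, R3 + R4 = 17.89 Ω.
R2 ‖ (R3+R4) = 4.154 Ω.
First divider: V_A = V_s · 4.154/(6.17 + 4.154) = 9.013 V.

V_A ≈ 9.01 V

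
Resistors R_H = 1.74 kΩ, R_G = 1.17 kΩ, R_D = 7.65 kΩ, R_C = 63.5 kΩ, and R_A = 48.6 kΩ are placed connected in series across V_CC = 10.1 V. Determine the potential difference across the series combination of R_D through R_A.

Series total: ΣR = 1.74 + 1.17 + 7.65 + 63.5 + 48.6 = 122.7 kΩ.
R_{R_D..R_A} = 7.65 + 63.5 + 48.6 = 119.8 kΩ.
By the voltage-divider rule, V = 10.1 × 119.8/122.7 = 9.860 V.

V ≈ 9.86 V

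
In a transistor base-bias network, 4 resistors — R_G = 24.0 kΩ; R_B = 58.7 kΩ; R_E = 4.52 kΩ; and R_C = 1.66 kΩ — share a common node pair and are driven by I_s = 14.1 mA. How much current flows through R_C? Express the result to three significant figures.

I ≈ 9.63 mA

Conductances: ΣG = 1/24.0 + 1/58.7 + 1/4.52 + 1/1.66 = 0.8824 (1/kΩ).
R_C takes the fraction G_k/ΣG = 0.6024/0.8824 = 0.6827, so I = 14.1 × 0.6827 = 9.627 mA.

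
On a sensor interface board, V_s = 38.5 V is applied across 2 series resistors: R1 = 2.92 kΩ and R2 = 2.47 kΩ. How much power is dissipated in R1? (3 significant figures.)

The common current is I = 38.5/5.390 = 7.143 mA.
V(R1) = I·R = 20.86 V; P = V·I = 20.86 × 7.143 = 149.0 mW.

P ≈ 149 mW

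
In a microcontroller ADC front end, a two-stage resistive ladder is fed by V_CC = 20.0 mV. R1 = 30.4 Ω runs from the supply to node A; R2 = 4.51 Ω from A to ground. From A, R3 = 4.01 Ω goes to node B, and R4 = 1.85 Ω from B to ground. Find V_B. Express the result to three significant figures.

V_B ≈ 0.488 mV

Node A sees R2 in parallel with the series input of stage 2, R3 + R4 = 5.860 Ω.
R2 ‖ (R3+R4) = 2.549 Ω.
First divider: V_A = V_CC · 2.549/(30.4 + 2.549) = 1.547 mV.
V_B = V_A × 0.3157 = 0.4884 mV.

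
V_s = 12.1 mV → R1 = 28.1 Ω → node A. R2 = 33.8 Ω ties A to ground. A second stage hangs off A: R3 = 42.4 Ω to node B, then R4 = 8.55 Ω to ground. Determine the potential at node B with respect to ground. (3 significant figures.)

The second stage (R3 + R4 = 50.95 Ω) loads node A in parallel with R2.
Effective lower resistance at A: R2 ‖ 50.95 = 20.32 Ω.
V_A = 12.1 × 20.32/(28.1 + 20.32) = 5.078 mV.
V_B = V_A × 0.1678 = 0.8521 mV.

V_B ≈ 0.852 mV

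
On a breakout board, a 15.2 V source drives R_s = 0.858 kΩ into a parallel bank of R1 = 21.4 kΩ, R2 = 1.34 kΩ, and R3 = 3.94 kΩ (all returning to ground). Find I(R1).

Equivalent of the parallel group: R_p = 0.9553 kΩ.
V_A = 15.2 × 0.9553/1.813 = 8.008 V.
Branch current I = V_A/R1 = 8.008/21.4 = 0.3742 mA.

I ≈ 0.374 mA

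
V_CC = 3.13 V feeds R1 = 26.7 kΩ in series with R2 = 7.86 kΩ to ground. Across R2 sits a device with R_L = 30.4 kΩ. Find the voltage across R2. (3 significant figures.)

The load sits in parallel with R2, giving an effective lower resistance R2' = R2·R_L/(R2+R_L) = 6.245 kΩ.
Then V_out = V_CC · R2'/(R1 + R2') = 3.13 × 6.245/32.95 = 0.5933 V.
(Unloaded it would be 0.712 V; the load pulls it down.)

V_out ≈ 0.593 V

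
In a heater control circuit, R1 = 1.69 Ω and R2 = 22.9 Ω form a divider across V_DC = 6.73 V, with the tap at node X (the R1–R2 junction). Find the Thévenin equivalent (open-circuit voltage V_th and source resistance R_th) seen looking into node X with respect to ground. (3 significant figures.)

With X open, the divider is unloaded: V_th = 6.73 × 22.9/24.59 = 6.267 V.
Zeroing V_DC shorts the top of R1 to ground, so R_th = R1 ‖ R2 = 1.574 Ω.

V_th ≈ 6.27 V, R_th ≈ 1.57 Ω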